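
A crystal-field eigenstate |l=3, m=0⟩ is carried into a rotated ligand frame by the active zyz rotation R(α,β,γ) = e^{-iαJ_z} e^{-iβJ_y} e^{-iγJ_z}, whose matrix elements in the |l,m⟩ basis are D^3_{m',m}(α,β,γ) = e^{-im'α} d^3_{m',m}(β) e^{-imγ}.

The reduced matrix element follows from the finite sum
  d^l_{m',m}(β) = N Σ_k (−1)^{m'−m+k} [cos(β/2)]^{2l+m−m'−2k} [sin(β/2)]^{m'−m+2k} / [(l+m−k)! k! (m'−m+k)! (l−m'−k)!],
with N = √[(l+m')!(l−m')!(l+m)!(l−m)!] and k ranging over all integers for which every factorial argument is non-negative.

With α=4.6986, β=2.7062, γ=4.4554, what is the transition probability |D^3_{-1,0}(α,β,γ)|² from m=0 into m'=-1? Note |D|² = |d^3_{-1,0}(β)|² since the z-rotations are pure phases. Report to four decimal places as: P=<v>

P=0.3227

D^3_{-1,0}(4.6986,2.7062,4.4554) = e^{-i·-1·4.6986}·d^3_{-1,0}(2.7062)·e^{-i·0·4.4554}. Compute d first:
Half-angle: c=0.215981, s=0.976398. N=√(2·24·6·6)=41.569219
Admissible k: 1..3 (factorial args all ≥0)
  k=1: (−1)^0·41.5692/(12)·0.2160^5·0.9764^1 = +0.001590
  k=2: (−1)^1·41.5692/(4)·0.2160^3·0.9764^3 = -0.097463
  k=3: (−1)^2·41.5692/(12)·0.2160^1·0.9764^5 = +0.663956
d^3_{-1,0}(2.7062) = +0.001590 -0.097463 +0.663956 = +0.568083
|D^3_{-1,0}|² = |d^3_{-1,0}(β)|² = (+0.568083)² = 0.322719 (the z-rotation phases have unit modulus)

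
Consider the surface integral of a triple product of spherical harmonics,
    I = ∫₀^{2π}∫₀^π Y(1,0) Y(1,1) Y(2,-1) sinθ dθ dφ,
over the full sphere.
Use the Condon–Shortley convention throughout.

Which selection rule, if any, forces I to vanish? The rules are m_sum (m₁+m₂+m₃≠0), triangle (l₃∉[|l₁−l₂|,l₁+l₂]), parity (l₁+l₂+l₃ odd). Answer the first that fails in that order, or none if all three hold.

none

azimuthal sum: 0 + 1 − 1 = 0  ✓
0 ≤ 2 ≤ 2 (triangle on l)  ✓
L = 1 + 1 + 2 = 4 (even)  ✓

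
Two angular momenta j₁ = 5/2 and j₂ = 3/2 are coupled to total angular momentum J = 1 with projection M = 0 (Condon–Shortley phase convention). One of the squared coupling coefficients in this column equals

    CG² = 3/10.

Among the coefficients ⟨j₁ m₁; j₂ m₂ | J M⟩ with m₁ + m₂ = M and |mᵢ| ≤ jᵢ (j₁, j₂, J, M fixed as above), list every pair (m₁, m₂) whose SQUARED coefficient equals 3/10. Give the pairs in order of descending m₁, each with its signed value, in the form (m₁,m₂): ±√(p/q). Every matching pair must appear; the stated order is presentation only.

(1/2,-1/2): −√(3/10); (-1/2,1/2): +√(3/10)

Admissible pairs with m₁+m₂ = M = 0: (-3/2,3/2), (-1/2,1/2), (1/2,-1/2), (3/2,-3/2)
  (m₁,m₂)=(3/2,-3/2): CG² = 1/5, CG = +√(1/5)
  (m₁,m₂)=(1/2,-1/2): CG² = 3/10, CG = −√(3/10)   ← matches the target
  (m₁,m₂)=(-1/2,1/2): CG² = 3/10, CG = +√(3/10)   ← matches the target
  (m₁,m₂)=(-3/2,3/2): CG² = 1/5, CG = −√(1/5)
Pairs with CG² = 3/10: (1/2,-1/2): −√(3/10); (-1/2,1/2): +√(3/10)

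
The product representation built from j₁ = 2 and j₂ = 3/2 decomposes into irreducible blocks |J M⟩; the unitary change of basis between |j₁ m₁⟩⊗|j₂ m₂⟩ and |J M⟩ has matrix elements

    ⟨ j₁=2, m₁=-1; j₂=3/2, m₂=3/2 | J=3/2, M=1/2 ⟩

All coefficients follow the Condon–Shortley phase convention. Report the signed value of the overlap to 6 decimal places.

+√(2/5) = +0.632456

triangle: 2!*2!*1!/6! = 4/720
(j±m)!: 1!*3!*3!*0!*2!*1! = 72
prefactor² = (2J+1)*Δ*N² = 8/5
  k=2: +1/(2!*0!*1!*1!*1!*0!) = 1/2
Σ = 1/2  ⇒  CG² = 8/5*(1/2)² = 2/5
CG = +√(2/5) = +0.632456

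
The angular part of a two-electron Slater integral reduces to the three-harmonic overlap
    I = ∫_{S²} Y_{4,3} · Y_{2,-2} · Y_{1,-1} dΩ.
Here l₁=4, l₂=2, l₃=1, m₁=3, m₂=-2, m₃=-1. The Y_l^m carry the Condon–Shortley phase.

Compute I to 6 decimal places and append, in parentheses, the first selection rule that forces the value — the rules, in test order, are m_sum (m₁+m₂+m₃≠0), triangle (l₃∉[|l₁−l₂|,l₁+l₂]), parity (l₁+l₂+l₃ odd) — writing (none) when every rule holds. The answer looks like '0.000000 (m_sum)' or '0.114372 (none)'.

0.000000 (triangle)

triangle: need 2≤l₃≤6, have 1; I=0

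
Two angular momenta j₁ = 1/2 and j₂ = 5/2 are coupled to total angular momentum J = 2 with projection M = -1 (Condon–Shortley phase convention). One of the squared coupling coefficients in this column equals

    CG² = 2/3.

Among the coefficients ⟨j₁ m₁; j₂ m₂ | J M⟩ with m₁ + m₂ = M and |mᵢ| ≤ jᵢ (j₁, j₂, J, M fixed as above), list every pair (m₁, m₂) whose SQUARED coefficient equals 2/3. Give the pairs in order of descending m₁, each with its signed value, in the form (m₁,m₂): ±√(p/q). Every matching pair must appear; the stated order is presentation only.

Admissible pairs with m₁+m₂ = M = -1: (-1/2,-1/2), (1/2,-3/2)
  (m₁,m₂)=(1/2,-3/2): CG² = 2/3, CG = +√(2/3)   ← matches the target
  (m₁,m₂)=(-1/2,-1/2): CG² = 1/3, CG = −√(1/3)
Pairs with CG² = 2/3: (1/2,-3/2): +√(2/3)

(1/2,-3/2): +√(2/3)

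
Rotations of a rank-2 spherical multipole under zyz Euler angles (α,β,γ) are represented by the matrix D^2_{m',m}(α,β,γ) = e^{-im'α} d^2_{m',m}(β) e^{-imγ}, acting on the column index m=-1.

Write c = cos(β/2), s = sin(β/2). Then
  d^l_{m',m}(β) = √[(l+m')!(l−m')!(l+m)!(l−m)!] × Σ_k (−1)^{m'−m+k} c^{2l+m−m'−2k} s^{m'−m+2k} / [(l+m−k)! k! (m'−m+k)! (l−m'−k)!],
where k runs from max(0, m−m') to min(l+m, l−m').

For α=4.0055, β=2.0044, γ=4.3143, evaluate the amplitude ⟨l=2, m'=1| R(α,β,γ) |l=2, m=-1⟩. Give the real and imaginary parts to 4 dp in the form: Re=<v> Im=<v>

Re=0.1080 Im=0.0345

D^2_{1,-1}(4.0055,2.0044,4.3143) = e^{-i·1·4.0055}·d^2_{1,-1}(2.0044)·e^{-i·-1·4.3143}. Compute d first:
c=cos(2.004400/2)=0.538450, s=sin(2.004400/2)=0.842658; N=√[6·1·1·6]=6.000000
k∈{0,1} keeps every argument non-negative
  k=0: (−1)^2·6.0000/(2)·0.5384^2·0.8427^2 = +0.617609
  k=1: (−1)^3·6.0000/(6)·0.5384^0·0.8427^4 = -0.504202
d^2_{1,-1}(2.0044) = +0.617609 -0.504202 = +0.113407
Phases: e^{-i·(1)·4.0055}=-0.649471+0.760386i, e^{-i·(-1)·4.3143}=-0.387657-0.921803i ⇒ D=+0.108043+0.034466i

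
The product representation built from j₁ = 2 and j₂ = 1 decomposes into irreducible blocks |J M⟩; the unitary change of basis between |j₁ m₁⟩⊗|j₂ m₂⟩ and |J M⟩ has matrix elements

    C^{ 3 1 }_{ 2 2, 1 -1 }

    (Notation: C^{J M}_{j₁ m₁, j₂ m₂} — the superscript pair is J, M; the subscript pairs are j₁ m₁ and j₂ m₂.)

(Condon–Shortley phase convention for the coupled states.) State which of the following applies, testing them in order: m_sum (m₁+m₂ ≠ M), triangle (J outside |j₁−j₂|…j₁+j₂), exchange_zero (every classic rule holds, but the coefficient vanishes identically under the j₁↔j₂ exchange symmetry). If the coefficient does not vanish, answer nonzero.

nonzero

m-sum: m₁+m₂ = 2+(-1) = 1, M = 1  ✓
triangle: |j₁−j₂| = 1 ≤ J = 3 ≤ j₁+j₂ = 3  ✓
exchange: j₁≠j₂ or m₁≠m₂ — the exchange symmetry imposes no constraint here
value check: CG = +√(1/15) = +0.258199 ≠ 0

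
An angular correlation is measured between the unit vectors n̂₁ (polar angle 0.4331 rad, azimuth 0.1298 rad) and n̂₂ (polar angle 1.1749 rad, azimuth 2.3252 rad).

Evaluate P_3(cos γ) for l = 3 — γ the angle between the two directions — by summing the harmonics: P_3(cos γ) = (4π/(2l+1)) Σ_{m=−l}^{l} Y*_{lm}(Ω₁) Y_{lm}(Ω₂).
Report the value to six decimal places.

-0.180665

Expand P_3 via completeness: Σ_{m} conj(Y_{3,m}) at Ω₁ times Y_{3,m} at Ω₂ —
  [-3]  conj(Y_{3,-3})(Ω₁) = 0.02853 + 0.01171j ; Y_{3,-3}(Ω₂) = 0.25224 - 0.20921j ; Δ = 0.00965 - 0.00302j
  [-2]  conj(Y_{3,-2})(Ω₁) = 0.15791 + 0.04194j ; Y_{3,-2}(Ω₂) = -0.02078 + 0.33486j ; Δ = -0.01733 + 0.05201j
  [-1]  conj(Y_{3,-1})(Ω₁) = 0.41953 + 0.05476j ; Y_{3,-1}(Ω₂) = 0.05237 + 0.05572j ; Δ = 0.01892 + 0.02624j
  [+0]  conj(Y_{3,0})(Ω₁) = 0.37914 + 0.00000j ; Y_{3,0}(Ω₂) = -0.32472 + 0.00000j ; Δ = -0.12311 + 0.00000j
  [+1]  conj(Y_{3,1})(Ω₁) = -0.41953 + 0.05476j ; Y_{3,1}(Ω₂) = -0.05237 + 0.05572j ; Δ = 0.01892 - 0.02624j
  [+2]  conj(Y_{3,2})(Ω₁) = 0.15791 - 0.04194j ; Y_{3,2}(Ω₂) = -0.02078 - 0.33486j ; Δ = -0.01733 - 0.05201j
  [+3]  conj(Y_{3,3})(Ω₁) = -0.02853 + 0.01171j ; Y_{3,3}(Ω₂) = -0.25224 - 0.20921j ; Δ = 0.00965 + 0.00302j
Accumulated sum -0.10064 - 0.00000j; after 4π/(2l+1) scaling, -0.18067 - 0.00000j ⇒ P_3 = -0.180665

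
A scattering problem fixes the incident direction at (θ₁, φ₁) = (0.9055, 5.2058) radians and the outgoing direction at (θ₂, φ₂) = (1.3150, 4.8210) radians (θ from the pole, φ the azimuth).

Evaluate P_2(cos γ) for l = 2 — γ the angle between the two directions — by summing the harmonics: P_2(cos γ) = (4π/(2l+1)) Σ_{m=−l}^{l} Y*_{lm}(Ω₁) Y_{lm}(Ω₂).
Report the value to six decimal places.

Summing Y*_{l m}(θ₁,φ₁)·Y_{l m}(θ₂,φ₂) over m ∈ [−2, 2]; prefactor 4π/(2·2+1) = 2.513274:
  [-2]  conj(Y_{2,-2})(Ω₁) = (-0.131818, -0.199463) ; Y_{2,-2}(Ω₂) = (-0.353050, 0.077920) ; Δ = (0.062080, 0.060149)
  [-1]  conj(Y_{2,-1})(Ω₁) = (0.177699, -0.330433) ; Y_{2,-1}(Ω₂) = (0.020499, 0.187993) ; Δ = (0.065762, 0.026633)
  [+0]  conj(Y_{2,0})(Ω₁) = (0.045148, -0.000000) ; Y_{2,0}(Ω₂) = (-0.254820, 0.000000) ; Δ = (-0.011505, 0.000000)
  [+1]  conj(Y_{2,1})(Ω₁) = (-0.177699, -0.330433) ; Y_{2,1}(Ω₂) = (-0.020499, 0.187993) ; Δ = (0.065762, -0.026633)
  [+2]  conj(Y_{2,2})(Ω₁) = (-0.131818, 0.199463) ; Y_{2,2}(Ω₂) = (-0.353050, -0.077920) ; Δ = (0.062080, -0.060149)
Total Σ_m = (0.244179, 0.000000). Multiply by 2.513274: (0.613689, 0.000000). P_2(cos γ) = 0.613689

0.613689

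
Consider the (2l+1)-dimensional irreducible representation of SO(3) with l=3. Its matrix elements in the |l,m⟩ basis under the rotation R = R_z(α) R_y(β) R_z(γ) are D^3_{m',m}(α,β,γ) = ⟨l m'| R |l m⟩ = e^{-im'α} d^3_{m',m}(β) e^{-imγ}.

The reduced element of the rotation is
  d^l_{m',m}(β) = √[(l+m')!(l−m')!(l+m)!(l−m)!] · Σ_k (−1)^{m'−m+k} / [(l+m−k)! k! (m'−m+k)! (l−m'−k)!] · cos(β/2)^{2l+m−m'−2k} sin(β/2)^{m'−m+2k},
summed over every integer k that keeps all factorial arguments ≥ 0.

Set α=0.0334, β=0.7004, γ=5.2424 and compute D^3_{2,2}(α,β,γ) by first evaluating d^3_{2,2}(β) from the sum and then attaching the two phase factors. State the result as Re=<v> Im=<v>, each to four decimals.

First d^3_{2,2}(β=0.7004), then the phase factors e^{-i(2)α} and e^{-i(2)γ}:
c=cos(0.700400/2)=0.939304, s=sin(0.700400/2)=0.343086; N=√[120·1·120·1]=120.000000
k: max(0,(2)−(2))=0 … min(3+(2),3−(2))=1
  k=0: (−1)^0·120.0000/(120)·0.9393^6·0.3431^0 = +0.686811
  k=1: (−1)^1·120.0000/(24)·0.9393^4·0.3431^2 = -0.458142
d^3_{2,2}(0.7004) = +0.686811 -0.458142 = +0.228669
D = (+0.997770-0.066750i)·(+0.228669)·(-0.488853+0.872366i) = -0.098221+0.206500i

Re=-0.0982 Im=0.2065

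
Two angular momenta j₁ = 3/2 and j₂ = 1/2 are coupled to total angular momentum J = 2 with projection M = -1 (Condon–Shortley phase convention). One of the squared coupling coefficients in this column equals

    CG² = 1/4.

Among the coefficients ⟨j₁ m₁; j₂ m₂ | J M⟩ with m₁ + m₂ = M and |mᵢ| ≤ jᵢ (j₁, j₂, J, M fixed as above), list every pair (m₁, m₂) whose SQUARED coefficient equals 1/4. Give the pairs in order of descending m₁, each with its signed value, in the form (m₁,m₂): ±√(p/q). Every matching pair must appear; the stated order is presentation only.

Admissible pairs with m₁+m₂ = M = -1: (-3/2,1/2), (-1/2,-1/2)
  (m₁,m₂)=(-1/2,-1/2): CG² = 3/4, CG = +√(3/4)
  (m₁,m₂)=(-3/2,1/2): CG² = 1/4, CG = +√(1/4)   ← matches the target
Pairs with CG² = 1/4: (-3/2,1/2): +√(1/4)

(-3/2,1/2): +√(1/4)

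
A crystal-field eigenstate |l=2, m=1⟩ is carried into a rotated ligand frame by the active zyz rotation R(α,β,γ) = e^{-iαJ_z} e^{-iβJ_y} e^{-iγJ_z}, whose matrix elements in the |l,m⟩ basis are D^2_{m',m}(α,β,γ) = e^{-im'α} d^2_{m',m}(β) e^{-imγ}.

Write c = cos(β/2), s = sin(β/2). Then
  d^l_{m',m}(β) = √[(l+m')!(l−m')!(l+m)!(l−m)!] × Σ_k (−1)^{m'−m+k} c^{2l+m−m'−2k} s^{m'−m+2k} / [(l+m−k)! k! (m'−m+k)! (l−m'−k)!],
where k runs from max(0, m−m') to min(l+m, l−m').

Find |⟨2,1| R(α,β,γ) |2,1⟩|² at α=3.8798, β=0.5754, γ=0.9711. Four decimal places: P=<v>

P=0.3886

Split into d^2_{1,1}(β=0.5754) × two z-phases.
c=cos(0.575400/2)=0.958899, s=sin(0.575400/2)=0.283748; N=√[6·1·6·1]=6.000000
k: max(0,(1)−(1))=0 … min(2+(1),2−(1))=1
  k=0: (−1)^0·6.0000/(6)·0.9589^4·0.2837^0 = +0.845457
  k=1: (−1)^1·6.0000/(2)·0.9589^2·0.2837^2 = -0.222091
d^2_{1,1}(0.5754) = +0.845457 -0.222091 = +0.623366
|D^2_{1,1}|² = |d^2_{1,1}(β)|² = (+0.623366)² = 0.388585 (the z-rotation phases have unit modulus)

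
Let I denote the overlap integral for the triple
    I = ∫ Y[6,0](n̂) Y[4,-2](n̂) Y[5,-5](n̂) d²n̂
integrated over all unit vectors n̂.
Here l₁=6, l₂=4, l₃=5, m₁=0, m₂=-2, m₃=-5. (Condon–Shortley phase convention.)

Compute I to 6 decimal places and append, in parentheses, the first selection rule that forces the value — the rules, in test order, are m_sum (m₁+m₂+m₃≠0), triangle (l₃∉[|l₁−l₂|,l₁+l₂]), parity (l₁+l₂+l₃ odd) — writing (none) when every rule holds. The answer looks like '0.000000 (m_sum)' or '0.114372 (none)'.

0.000000 (m_sum)

Σmᵢ = -7 ≠ 0, so the φ-integral vanishes; I = 0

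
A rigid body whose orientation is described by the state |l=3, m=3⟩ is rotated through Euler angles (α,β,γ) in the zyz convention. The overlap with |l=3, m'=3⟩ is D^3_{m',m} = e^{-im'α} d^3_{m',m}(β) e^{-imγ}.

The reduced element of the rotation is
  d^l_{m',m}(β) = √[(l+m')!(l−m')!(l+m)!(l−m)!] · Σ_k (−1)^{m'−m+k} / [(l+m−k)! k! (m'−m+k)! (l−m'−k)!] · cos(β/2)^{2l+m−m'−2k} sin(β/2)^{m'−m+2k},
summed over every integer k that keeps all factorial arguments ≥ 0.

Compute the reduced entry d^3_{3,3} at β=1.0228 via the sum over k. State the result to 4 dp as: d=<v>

d=0.4398

d^3_{3,3}(β=1.0228) via the finite sum:
c=cos(1.022800/2)=0.872060, s=sin(1.022800/2)=0.489399; N=√[720·1·720·1]=720.000000
The bounds max(0,m−m')=0 and min(l+m,l−m')=0 give 1 term
  k=0: (−1)^0·720.0000/(720)·0.8721^6·0.4894^0 = +0.439824
d^3_{3,3}(1.0228) = +0.439824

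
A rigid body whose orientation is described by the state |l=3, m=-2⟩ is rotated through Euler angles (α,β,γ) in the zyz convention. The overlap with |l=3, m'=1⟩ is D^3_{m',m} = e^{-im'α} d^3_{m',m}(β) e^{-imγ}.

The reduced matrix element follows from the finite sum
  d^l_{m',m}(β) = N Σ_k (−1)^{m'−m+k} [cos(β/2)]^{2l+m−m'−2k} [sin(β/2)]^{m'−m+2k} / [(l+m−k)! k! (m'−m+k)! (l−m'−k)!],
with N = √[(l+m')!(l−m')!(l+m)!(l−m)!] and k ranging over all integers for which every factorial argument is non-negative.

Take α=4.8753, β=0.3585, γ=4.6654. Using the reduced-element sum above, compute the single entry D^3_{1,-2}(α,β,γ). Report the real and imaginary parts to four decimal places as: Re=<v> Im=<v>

Split into d^3_{1,-2}(β=0.3585) × two z-phases.
c=cos(0.358500/2)=0.983978, s=sin(0.358500/2)=0.178292; N=√[24·2·1·120]=75.894664
Admissible k: 0..1 (factorial args all ≥0)
  k=0: (−1)^3·75.8947/(12)·0.9840^3·0.1783^3 = -0.034149
  k=1: (−1)^4·75.8947/(24)·0.9840^1·0.1783^5 = +0.000561
d^3_{1,-2}(0.3585) = -0.034149 +0.000561 = -0.033588
D = (+0.162191+0.986759i)·(-0.033588)·(-0.995587+0.093840i) = +0.008534+0.032486i

Re=0.0085 Im=0.0325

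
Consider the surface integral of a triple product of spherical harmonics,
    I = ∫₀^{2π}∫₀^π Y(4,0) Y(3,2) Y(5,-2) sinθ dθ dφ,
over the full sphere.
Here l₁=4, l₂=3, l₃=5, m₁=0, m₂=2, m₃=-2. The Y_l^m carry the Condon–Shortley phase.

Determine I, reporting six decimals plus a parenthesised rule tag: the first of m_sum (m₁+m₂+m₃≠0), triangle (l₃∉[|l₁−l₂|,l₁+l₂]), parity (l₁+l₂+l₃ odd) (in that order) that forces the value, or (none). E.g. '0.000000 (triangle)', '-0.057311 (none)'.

Checks pass: Σm=0; 12 even; l₃=5∈[1,7].
(2·4+1)(2·3+1)(2·5+1) = 693
Δ: 2! 6! 4! / 13! → 1/180180
sum: t=0:+1/576 t=1:−1/144 t=2:+1/576 = -1/288
3j²(4 3 5; 0 0 0) = Δ·Π!·Σ² = 20/1001  (sign +1)
sum: t=1:−1/864 t=2:+1/576 = 1/1728
3j²(4 3 5; 0 2 -2) = Δ·Π!·Σ² = 5/1287  (sign -1)
combine: 4πI² = 693·20/1001·5/1287 = 100/1859
take √, sign -1: I = -0.06542675
No selection rule forces the value: the integral is nonzero (none).

-0.065427 (none)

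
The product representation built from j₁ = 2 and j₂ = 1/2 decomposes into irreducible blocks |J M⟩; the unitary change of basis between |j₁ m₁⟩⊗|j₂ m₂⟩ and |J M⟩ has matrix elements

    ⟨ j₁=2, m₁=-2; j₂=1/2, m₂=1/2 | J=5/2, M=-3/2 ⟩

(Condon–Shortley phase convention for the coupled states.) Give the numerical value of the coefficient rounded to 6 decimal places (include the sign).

triangle: 0!*4!*1!/6! = 24/720
(j±m)!: 0!*4!*1!*0!*1!*4! = 576
prefactor² = (2J+1)*Δ*N² = 576/5
  k=0: +1/(0!*0!*4!*1!*0!*0!) = 1/24
Σ = 1/24  ⇒  CG² = 576/5*(1/24)² = 1/5
CG = +√(1/5) = +0.447214

+√(1/5) = +0.447214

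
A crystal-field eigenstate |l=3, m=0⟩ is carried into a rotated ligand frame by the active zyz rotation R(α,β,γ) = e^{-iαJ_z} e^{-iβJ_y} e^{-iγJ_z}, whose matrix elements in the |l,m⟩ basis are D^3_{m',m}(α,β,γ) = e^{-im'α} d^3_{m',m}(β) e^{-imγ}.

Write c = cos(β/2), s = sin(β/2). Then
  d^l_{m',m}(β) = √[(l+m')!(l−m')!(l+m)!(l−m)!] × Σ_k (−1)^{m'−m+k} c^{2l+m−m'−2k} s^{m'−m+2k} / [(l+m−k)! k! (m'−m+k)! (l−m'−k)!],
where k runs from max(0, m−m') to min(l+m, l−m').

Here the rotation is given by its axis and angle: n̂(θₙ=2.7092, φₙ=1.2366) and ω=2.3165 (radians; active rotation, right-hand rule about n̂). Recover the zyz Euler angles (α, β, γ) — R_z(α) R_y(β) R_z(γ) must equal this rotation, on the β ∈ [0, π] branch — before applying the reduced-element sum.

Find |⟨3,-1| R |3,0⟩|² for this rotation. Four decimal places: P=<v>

Axis–angle → zyz. n̂ = (sinθₙcosφₙ, sinθₙsinφₙ, cosθₙ) = (+0.137451, +0.395860, -0.907966), ω = 2.3165.
R = I cosω + sinω [n̂]ₓ + (1−cosω) n̂n̂ᵀ gives
  R = [-0.646778, +0.758330, +0.081327; -0.575672, -0.415460, -0.704268; -0.500280, -0.502323, +0.705260]
β = atan2(√(R₁₃²+R₂₃²), R₃₃) = 0.788006; α = atan2(R₂₃, R₁₃) mod 2π = 4.827357; γ = atan2(R₃₂, −R₃₁) mod 2π = 5.495750
D^3_{-1,0}(4.8274,0.7880,5.4957) = e^{-i·-1·4.8274}·d^3_{-1,0}(0.7880)·e^{-i·0·5.4957}. Compute d first:
Half-angle: c=0.923380, s=0.383888. N=√(2·24·6·6)=41.569219
k: max(0,(0)−(-1))=1 … min(3+(0),3−(-1))=3
  k=1: (−1)^0·41.5692/(12)·0.9234^5·0.3839^1 = +0.892682
  k=2: (−1)^1·41.5692/(4)·0.9234^3·0.3839^3 = -0.462877
  k=3: (−1)^2·41.5692/(12)·0.9234^1·0.3839^5 = +0.026668
d^3_{-1,0}(0.7880) = +0.892682 -0.462877 +0.026668 = +0.456473
|D^3_{-1,0}|² = |d^3_{-1,0}(β)|² = (+0.456473)² = 0.208367 (the z-rotation phases have unit modulus)

P=0.2084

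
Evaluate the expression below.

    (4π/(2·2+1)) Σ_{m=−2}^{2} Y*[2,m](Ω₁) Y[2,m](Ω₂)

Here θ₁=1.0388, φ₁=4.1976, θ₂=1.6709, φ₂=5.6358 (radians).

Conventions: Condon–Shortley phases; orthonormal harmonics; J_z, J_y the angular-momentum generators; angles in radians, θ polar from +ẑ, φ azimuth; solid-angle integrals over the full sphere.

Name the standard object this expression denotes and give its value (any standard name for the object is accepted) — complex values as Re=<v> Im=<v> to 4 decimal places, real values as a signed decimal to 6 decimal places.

This sum is the spherical-harmonic addition theorem: it equals the Legendre polynomial P_l(cos γ) of the angle γ between the two directions.
Expand P_2 via completeness: Σ_{m} conj(Y_{2,m}) at Ω₁ times Y_{2,m} at Ω₂ —
  [-2]  conj(Y_{2,-2})(Ω₁) = -0.14780 + 0.24588j ; Y_{2,-2}(Ω₂) = 0.10422 + 0.36794j ; Δ = -0.10587 - 0.02875j
  [-1]  conj(Y_{2,-1})(Ω₁) = -0.16628 - 0.29395j ; Y_{2,-1}(Ω₂) = -0.06128 - 0.04633j ; Δ = -0.00343 + 0.02572j
  [+0]  conj(Y_{2,0})(Ω₁) = -0.07193 + 0.00000j ; Y_{2,0}(Ω₂) = -0.30594 + 0.00000j ; Δ = 0.02201 + 0.00000j
  [+1]  conj(Y_{2,1})(Ω₁) = 0.16628 - 0.29395j ; Y_{2,1}(Ω₂) = 0.06128 - 0.04633j ; Δ = -0.00343 - 0.02572j
  [+2]  conj(Y_{2,2})(Ω₁) = -0.14780 - 0.24588j ; Y_{2,2}(Ω₂) = 0.10422 - 0.36794j ; Δ = -0.10587 + 0.02875j
Accumulated sum -0.19660 + 0.00000j; after 4π/(2l+1) scaling, -0.49411 + 0.00000j ⇒ P_2 = -0.494108

Legendre polynomial (addition theorem), -0.494108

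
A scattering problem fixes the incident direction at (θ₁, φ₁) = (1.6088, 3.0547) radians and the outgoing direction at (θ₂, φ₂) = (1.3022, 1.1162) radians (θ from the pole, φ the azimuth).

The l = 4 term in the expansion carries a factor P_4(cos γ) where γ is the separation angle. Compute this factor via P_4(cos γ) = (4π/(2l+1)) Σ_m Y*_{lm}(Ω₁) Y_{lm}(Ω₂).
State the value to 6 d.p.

-0.030773

Term-by-term m-sum for l=4 (normalisation 4π/9 = 1.396263):
  m=-4: (+0.414870-0.150298i) × (-0.093713+0.370735i) = +0.016842+0.167892i  (running Σ = +0.016842+0.167892i)
  m=-3: (+0.045851-0.012231i) × (-0.291346+0.061187i) = -0.012610+0.006369i  (running Σ = +0.004232+0.174261i)
  m=-2: (-0.325684+0.057176i) × (+0.096867+0.124399i) = -0.038661-0.034976i  (running Σ = -0.034428+0.139284i)
  m=-1: (-0.053501+0.004661i) × (-0.133251+0.272643i) = +0.005858-0.015208i  (running Σ = -0.028570+0.124077i)
  m=0: (+0.312783-0.000000i) × (+0.112220+0.000000i) = +0.035100+0.000000i  (running Σ = +0.006530+0.124077i)
  m=1: (+0.053501+0.004661i) × (+0.133251+0.272643i) = +0.005858+0.015208i  (running Σ = +0.012389+0.139284i)
  m=2: (-0.325684-0.057176i) × (+0.096867-0.124399i) = -0.038661+0.034976i  (running Σ = -0.026272+0.174261i)
  m=3: (-0.045851-0.012231i) × (+0.291346+0.061187i) = -0.012610-0.006369i  (running Σ = -0.038882+0.167892i)
  m=4: (+0.414870+0.150298i) × (-0.093713-0.370735i) = +0.016842-0.167892i  (running Σ = -0.022040+0.000000i)
Σ over m = -0.022040+0.000000i; ×(4π/9) → -0.030773+0.000000i. Real part: -0.030773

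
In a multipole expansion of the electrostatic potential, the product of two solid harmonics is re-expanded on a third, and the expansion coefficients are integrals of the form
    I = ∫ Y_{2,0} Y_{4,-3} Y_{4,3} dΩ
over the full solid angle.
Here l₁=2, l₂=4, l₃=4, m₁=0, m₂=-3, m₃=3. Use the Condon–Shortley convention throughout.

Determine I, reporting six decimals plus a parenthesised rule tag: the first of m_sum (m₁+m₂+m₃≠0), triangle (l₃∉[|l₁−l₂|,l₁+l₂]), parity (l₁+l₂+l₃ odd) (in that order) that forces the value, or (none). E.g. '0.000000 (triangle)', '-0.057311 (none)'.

0.057344 (none)

Rules hold: Σm=0, L=10 even, 2≤4≤6.
N = 5·9·9 = 405
Δ = 2!·2!·6!/11! = 1/13860
Racah Σ t=0..2: t=0:+1/192 t=1:−1/36 t=2:+1/192 = -5/288
⇒ 3j(2 4 4; 0 0 0)² = 20/693, sgn -1
Racah Σ t=0..1: t=0:+1/480 t=1:−1/720 = 1/1440
⇒ 3j(2 4 4; 0 -3 3)² = 7/1980, sgn -1
4πI² = N·(3j₀)²·(3jₘ)² = 5/121
I = +1·√(0.0413223/4π) = 0.05734392
No selection rule forces the value: the integral is nonzero (none).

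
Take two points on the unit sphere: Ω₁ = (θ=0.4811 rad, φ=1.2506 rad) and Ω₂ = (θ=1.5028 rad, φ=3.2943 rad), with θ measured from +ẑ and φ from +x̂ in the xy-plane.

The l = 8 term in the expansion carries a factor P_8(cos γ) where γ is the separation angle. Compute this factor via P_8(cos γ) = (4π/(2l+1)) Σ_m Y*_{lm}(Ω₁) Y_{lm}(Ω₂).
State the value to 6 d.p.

0.078184

Summing Y*_{l m}(θ₁,φ₁)·Y_{l m}(θ₂,φ₂) over m ∈ [−8, 8]; prefactor 4π/(2·8+1) = 0.739198:
  m=-8: Y*=-0.000907-0.000594i  Y=+0.173088-0.475450i  product -0.000439+0.000328i
  m=-7: Y*=-0.006507+0.005161i  Y=-0.066303+0.120836i  product -0.000192-0.001128i
  m=-6: Y*=+0.013688+0.037453i  Y=-0.210355+0.274109i  product -0.013145-0.004127i
  m=-5: Y*=+0.134364-0.004057i  Y=+0.115625-0.110677i  product +0.015087-0.015340i
  m=-4: Y*=+0.091872-0.307856i  Y=+0.241992-0.169432i  product -0.029928-0.090065i
  m=-3: Y*=-0.418364-0.292532i  Y=-0.152276+0.075089i  product +0.085673+0.013131i
  m=-2: Y*=-0.333521+0.248525i  Y=-0.260483+0.082125i  product +0.066467-0.092127i
  m=-1: Y*=-0.036119-0.108920i  Y=+0.171732-0.026430i  product -0.009082-0.017750i
  m=+0: Y*=-0.461931-0.000000i  Y=+0.266514+0.000000i  product -0.123111-0.000000i
  m=+1: Y*=+0.036119-0.108920i  Y=-0.171732-0.026430i  product -0.009082+0.017750i
  m=+2: Y*=-0.333521-0.248525i  Y=-0.260483-0.082125i  product +0.066467+0.092127i
  m=+3: Y*=+0.418364-0.292532i  Y=+0.152276+0.075089i  product +0.085673-0.013131i
  m=+4: Y*=+0.091872+0.307856i  Y=+0.241992+0.169432i  product -0.029928+0.090065i
  m=+5: Y*=-0.134364-0.004057i  Y=-0.115625-0.110677i  product +0.015087+0.015340i
  m=+6: Y*=+0.013688-0.037453i  Y=-0.210355-0.274109i  product -0.013145+0.004127i
  m=+7: Y*=+0.006507+0.005161i  Y=+0.066303+0.120836i  product -0.000192+0.001128i
  m=+8: Y*=-0.000907+0.000594i  Y=+0.173088+0.475450i  product -0.000439-0.000328i
Total Σ_m = +0.105768+0.000000i. Multiply by 0.739198: +0.078184+0.000000i. P_8(cos γ) = 0.078184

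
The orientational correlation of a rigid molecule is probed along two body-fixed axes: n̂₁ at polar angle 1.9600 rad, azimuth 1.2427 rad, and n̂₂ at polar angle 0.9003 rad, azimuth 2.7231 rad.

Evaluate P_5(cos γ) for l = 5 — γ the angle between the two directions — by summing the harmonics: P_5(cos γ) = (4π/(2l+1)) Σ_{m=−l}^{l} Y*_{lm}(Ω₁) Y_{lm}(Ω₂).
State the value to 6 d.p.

-0.277271

Expand P_5 via completeness: Σ_{m} conj(Y_{5,m}) at Ω₁ times Y_{5,m} at Ω₂ —
  term(m=-5) = (0.018834, -0.038794)   from Y*(Ω₁)=(0.313900, -0.021910), Y(Ω₂)=(0.068295, -0.118819)
  term(m=-4) = (-0.131193, -0.049619)   from Y*(Ω₁)=(-0.104287, 0.394546), Y(Ω₂)=(-0.035398, 0.341873)
  term(m=-3) = (-0.008942, 0.032162)   from Y*(Ω₁)=(-0.067513, -0.044863), Y(Ω₂)=(-0.127715, -0.391521)
  term(m=-2) = (-0.031484, -0.005755)   from Y*(Ω₁)=(-0.247763, 0.190783), Y(Ω₂)=(0.068545, 0.076009)
  term(m=-1) = (0.004967, -0.054799)   from Y*(Ω₁)=(-0.055423, -0.162819), Y(Ω₂)=(0.292309, 0.130009)
  term(m=+0) = (0.052927, 0.000000)   from Y*(Ω₁)=(-0.276345, -0.000000), Y(Ω₂)=(-0.191524, 0.000000)
  term(m=+1) = (0.004967, 0.054799)   from Y*(Ω₁)=(0.055423, -0.162819), Y(Ω₂)=(-0.292309, 0.130009)
  term(m=+2) = (-0.031484, 0.005755)   from Y*(Ω₁)=(-0.247763, -0.190783), Y(Ω₂)=(0.068545, -0.076009)
  term(m=+3) = (-0.008942, -0.032162)   from Y*(Ω₁)=(0.067513, -0.044863), Y(Ω₂)=(0.127715, -0.391521)
  term(m=+4) = (-0.131193, 0.049619)   from Y*(Ω₁)=(-0.104287, -0.394546), Y(Ω₂)=(-0.035398, -0.341873)
  term(m=+5) = (0.018834, 0.038794)   from Y*(Ω₁)=(-0.313900, -0.021910), Y(Ω₂)=(-0.068295, -0.118819)
Total Σ_m = (-0.242710, -0.000000). Multiply by 1.142397: (-0.277271, -0.000000). P_5(cos γ) = -0.277271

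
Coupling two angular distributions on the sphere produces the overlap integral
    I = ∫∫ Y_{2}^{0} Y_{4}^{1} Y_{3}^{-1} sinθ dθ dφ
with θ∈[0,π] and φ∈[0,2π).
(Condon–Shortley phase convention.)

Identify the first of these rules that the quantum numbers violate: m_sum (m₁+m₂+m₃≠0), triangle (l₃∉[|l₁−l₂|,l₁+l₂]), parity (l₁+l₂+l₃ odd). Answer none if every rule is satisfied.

azimuthal sum: 0 + 1 − 1 = 0  ✓
2 ≤ 3 ≤ 6 (triangle on l)  ✓
L = 2 + 4 + 3 = 9 (odd)  ✗

parity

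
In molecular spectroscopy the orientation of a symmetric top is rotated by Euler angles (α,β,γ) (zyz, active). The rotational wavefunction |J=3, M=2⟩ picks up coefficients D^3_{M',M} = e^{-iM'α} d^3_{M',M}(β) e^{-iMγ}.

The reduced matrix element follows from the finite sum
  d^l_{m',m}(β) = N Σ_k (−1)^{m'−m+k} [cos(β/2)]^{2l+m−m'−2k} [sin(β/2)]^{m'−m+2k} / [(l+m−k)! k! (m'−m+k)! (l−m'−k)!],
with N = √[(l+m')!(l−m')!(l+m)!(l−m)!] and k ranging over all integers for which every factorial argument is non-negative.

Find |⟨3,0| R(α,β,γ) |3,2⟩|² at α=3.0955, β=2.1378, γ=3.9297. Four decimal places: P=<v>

P=0.2738

D^3_{0,2}(3.0955,2.1378,3.9297) = e^{-i·0·3.0955}·d^3_{0,2}(2.1378)·e^{-i·2·3.9297}. Compute d first:
With c≡cos(β/2)=0.481089 and s≡sin(β/2)=0.876672, N=[6·6·120·1]^{1/2}=65.726707
The bounds max(0,m−m')=2 and min(l+m,l−m')=3 give 2 terms
  k=2: (−1)^0·65.7267/(12)·0.4811^4·0.8767^2 = +0.225494
  k=3: (−1)^1·65.7267/(12)·0.4811^2·0.8767^4 = -0.748789
d^3_{0,2}(2.1378) = +0.225494 -0.748789 = -0.523294
|D^3_{0,2}|² = |d^3_{0,2}(β)|² = (-0.523294)² = 0.273837 (the z-rotation phases have unit modulus)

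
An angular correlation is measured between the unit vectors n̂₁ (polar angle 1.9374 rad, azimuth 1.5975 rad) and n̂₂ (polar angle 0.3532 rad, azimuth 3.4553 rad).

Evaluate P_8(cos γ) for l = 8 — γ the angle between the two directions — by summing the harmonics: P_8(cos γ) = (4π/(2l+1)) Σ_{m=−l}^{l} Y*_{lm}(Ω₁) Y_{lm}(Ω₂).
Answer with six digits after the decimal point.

Term-by-term m-sum for l=8 (normalisation 4π/17 = 0.739198):
  term(m=-8) = -0.000021-0.000024i   from Y*(Ω₁)=+0.290592+0.063041i, Y(Ω₂)=-0.000085-0.000062i
  term(m=-7) = -0.000474+0.000222i   from Y*(Ω₁)=-0.084870+0.448730i, Y(Ω₂)=+0.000671+0.000929i
  term(m=-6) = +0.000274+0.001797i   from Y*(Ω₁)=-0.228086-0.036860i, Y(Ω₂)=-0.002411-0.007491i
  term(m=-5) = -0.008469-0.001157i   from Y*(Ω₁)=-0.029514+0.219733i, Y(Ω₂)=-0.000087+0.038556i
  term(m=-4) = -0.018436+0.040976i   from Y*(Ω₁)=-0.323837-0.034723i, Y(Ω₂)=+0.042869-0.131130i
  term(m=-3) = -0.020541-0.017648i   from Y*(Ω₁)=-0.006181+0.076995i, Y(Ω₂)=-0.206461+0.283361i
  term(m=-2) = -0.159353+0.103044i   from Y*(Ω₁)=-0.331967-0.017746i, Y(Ω₂)=+0.462114-0.335108i
  term(m=-1) = -0.001582-0.005360i   from Y*(Ω₁)=-0.000373+0.013973i, Y(Ω₂)=-0.380325+0.123385i
  term(m=+0) = +0.101089+0.000000i   from Y*(Ω₁)=-0.329056-0.000000i, Y(Ω₂)=-0.307208+0.000000i
  term(m=+1) = -0.001582+0.005360i   from Y*(Ω₁)=+0.000373+0.013973i, Y(Ω₂)=+0.380325+0.123385i
  term(m=+2) = -0.159353-0.103044i   from Y*(Ω₁)=-0.331967+0.017746i, Y(Ω₂)=+0.462114+0.335108i
  term(m=+3) = -0.020541+0.017648i   from Y*(Ω₁)=+0.006181+0.076995i, Y(Ω₂)=+0.206461+0.283361i
  term(m=+4) = -0.018436-0.040976i   from Y*(Ω₁)=-0.323837+0.034723i, Y(Ω₂)=+0.042869+0.131130i
  term(m=+5) = -0.008469+0.001157i   from Y*(Ω₁)=+0.029514+0.219733i, Y(Ω₂)=+0.000087+0.038556i
  term(m=+6) = +0.000274-0.001797i   from Y*(Ω₁)=-0.228086+0.036860i, Y(Ω₂)=-0.002411+0.007491i
  term(m=+7) = -0.000474-0.000222i   from Y*(Ω₁)=+0.084870+0.448730i, Y(Ω₂)=-0.000671+0.000929i
  term(m=+8) = -0.000021+0.000024i   from Y*(Ω₁)=+0.290592-0.063041i, Y(Ω₂)=-0.000085+0.000062i
Σ over m = -0.316116-0.000000i; ×(4π/17) → -0.233673-0.000000i. Real part: -0.233673

-0.233673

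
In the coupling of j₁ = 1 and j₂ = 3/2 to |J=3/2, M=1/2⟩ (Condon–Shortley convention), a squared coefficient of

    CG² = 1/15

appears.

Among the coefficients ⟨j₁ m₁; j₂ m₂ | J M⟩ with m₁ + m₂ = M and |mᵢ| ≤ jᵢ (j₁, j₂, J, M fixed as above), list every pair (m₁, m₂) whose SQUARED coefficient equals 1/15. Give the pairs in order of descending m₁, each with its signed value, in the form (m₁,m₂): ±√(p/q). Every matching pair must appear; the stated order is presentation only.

(0,1/2): −√(1/15)

Admissible pairs with m₁+m₂ = M = 1/2: (-1,3/2), (0,1/2), (1,-1/2)
  (m₁,m₂)=(1,-1/2): CG² = 8/15, CG = +√(8/15)
  (m₁,m₂)=(0,1/2): CG² = 1/15, CG = −√(1/15)   ← matches the target
  (m₁,m₂)=(-1,3/2): CG² = 2/5, CG = −√(2/5)
Pairs with CG² = 1/15: (0,1/2): −√(1/15)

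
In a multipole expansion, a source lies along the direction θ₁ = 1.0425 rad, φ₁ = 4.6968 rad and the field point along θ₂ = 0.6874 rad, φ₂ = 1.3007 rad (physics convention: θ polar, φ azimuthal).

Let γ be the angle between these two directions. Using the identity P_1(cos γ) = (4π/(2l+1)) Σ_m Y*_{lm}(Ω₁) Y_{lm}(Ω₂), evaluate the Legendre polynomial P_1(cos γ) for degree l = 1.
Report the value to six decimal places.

-0.140780

Expand P_1 via completeness: Σ_{m} conj(Y_{1,m}) at Ω₁ times Y_{1,m} at Ω₂ —
  term(m=-1) = (-0.063308, -0.016470)   from Y*(Ω₁)=(-0.004651, -0.298356), Y(Ω₂)=(0.058495, -0.211278)
  term(m=+0) = (0.093008, 0.000000)   from Y*(Ω₁)=(0.246286, -0.000000), Y(Ω₂)=(0.377640, 0.000000)
  term(m=+1) = (-0.063308, 0.016470)   from Y*(Ω₁)=(0.004651, -0.298356), Y(Ω₂)=(-0.058495, -0.211278)
Accumulated sum (-0.033609, 0.000000); after 4π/(2l+1) scaling, (-0.140780, 0.000000) ⇒ P_1 = -0.140780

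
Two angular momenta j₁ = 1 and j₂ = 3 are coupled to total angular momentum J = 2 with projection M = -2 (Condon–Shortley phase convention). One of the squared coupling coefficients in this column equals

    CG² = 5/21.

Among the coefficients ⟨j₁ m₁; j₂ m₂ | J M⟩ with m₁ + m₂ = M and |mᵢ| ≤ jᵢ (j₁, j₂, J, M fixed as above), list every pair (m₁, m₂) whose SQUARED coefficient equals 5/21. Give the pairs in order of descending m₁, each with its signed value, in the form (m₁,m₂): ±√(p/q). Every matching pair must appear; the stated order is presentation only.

(0,-2): −√(5/21)

Admissible pairs with m₁+m₂ = M = -2: (-1,-1), (0,-2), (1,-3)
  (m₁,m₂)=(1,-3): CG² = 5/7, CG = +√(5/7)
  (m₁,m₂)=(0,-2): CG² = 5/21, CG = −√(5/21)   ← matches the target
  (m₁,m₂)=(-1,-1): CG² = 1/21, CG = +√(1/21)
Pairs with CG² = 5/21: (0,-2): −√(5/21)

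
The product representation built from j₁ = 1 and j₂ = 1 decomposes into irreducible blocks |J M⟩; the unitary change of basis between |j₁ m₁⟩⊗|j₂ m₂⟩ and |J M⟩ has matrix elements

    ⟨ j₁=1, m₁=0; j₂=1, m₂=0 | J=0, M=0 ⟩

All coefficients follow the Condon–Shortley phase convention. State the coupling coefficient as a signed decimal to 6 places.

triangle: 2!*0!*0!/3! = 2/6
(j±m)!: 1!*1!*1!*1!*0!*0! = 1
prefactor² = (2J+1)*Δ*N² = 1/3
  k=1: −1/(1!*1!*0!*0!*0!*0!) = -1
Σ = -1  ⇒  CG² = 1/3*(-1)² = 1/3
CG = −√(1/3) = -0.577350

-0.577350  (= −√(1/3))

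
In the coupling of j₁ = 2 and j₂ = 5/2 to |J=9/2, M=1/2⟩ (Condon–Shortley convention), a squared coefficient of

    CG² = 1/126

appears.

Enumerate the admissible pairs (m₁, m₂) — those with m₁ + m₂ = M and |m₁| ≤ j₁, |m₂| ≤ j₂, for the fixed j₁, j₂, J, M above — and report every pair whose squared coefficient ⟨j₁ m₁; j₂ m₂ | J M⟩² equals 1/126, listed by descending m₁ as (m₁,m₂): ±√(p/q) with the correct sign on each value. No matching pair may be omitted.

(-2,5/2): +√(1/126)

Admissible pairs with m₁+m₂ = M = 1/2: (-2,5/2), (-1,3/2), (0,1/2), (1,-1/2), (2,-3/2)
  (m₁,m₂)=(2,-3/2): CG² = 5/126, CG = +√(5/126)
  (m₁,m₂)=(1,-1/2): CG² = 20/63, CG = +√(20/63)
  (m₁,m₂)=(0,1/2): CG² = 10/21, CG = +√(10/21)
  (m₁,m₂)=(-1,3/2): CG² = 10/63, CG = +√(10/63)
  (m₁,m₂)=(-2,5/2): CG² = 1/126, CG = +√(1/126)   ← matches the target
Pairs with CG² = 1/126: (-2,5/2): +√(1/126)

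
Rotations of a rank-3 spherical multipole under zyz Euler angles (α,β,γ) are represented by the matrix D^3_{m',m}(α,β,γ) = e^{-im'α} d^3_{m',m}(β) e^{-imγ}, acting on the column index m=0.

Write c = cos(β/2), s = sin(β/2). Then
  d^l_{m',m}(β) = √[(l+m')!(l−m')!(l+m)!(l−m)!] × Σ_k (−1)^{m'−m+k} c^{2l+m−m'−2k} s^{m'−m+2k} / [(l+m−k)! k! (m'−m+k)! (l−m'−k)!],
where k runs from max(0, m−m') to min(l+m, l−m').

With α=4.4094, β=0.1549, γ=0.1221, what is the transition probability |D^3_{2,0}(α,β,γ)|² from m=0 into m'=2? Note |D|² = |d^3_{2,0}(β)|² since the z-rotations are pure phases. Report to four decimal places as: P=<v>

P=0.0010

First d^3_{2,0}(β=0.1549), then the phase factors e^{-i(2)α} and e^{-i(0)γ}:
Half-angle: c=0.997002, s=0.077373. N=√(120·1·6·6)=65.726707
k: max(0,(0)−(2))=0 … min(3+(0),3−(2))=1
  k=0: (−1)^2·65.7267/(12)·0.9970^4·0.0774^2 = +0.032398
  k=1: (−1)^3·65.7267/(12)·0.9970^2·0.0774^4 = -0.000195
d^3_{2,0}(0.1549) = +0.032398 -0.000195 = +0.032203
|D^3_{2,0}|² = |d^3_{2,0}(β)|² = (+0.032203)² = 0.001037 (the z-rotation phases have unit modulus)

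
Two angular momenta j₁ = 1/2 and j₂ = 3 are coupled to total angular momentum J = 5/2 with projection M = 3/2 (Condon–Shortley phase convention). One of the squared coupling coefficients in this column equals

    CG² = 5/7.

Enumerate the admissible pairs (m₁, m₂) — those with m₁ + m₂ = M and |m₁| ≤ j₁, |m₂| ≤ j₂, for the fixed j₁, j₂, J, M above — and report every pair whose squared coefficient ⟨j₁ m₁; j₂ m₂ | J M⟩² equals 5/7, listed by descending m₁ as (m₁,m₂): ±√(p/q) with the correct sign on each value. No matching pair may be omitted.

(-1/2,2): −√(5/7)

Admissible pairs with m₁+m₂ = M = 3/2: (-1/2,2), (1/2,1)
  (m₁,m₂)=(1/2,1): CG² = 2/7, CG = +√(2/7)
  (m₁,m₂)=(-1/2,2): CG² = 5/7, CG = −√(5/7)   ← matches the target
Pairs with CG² = 5/7: (-1/2,2): −√(5/7)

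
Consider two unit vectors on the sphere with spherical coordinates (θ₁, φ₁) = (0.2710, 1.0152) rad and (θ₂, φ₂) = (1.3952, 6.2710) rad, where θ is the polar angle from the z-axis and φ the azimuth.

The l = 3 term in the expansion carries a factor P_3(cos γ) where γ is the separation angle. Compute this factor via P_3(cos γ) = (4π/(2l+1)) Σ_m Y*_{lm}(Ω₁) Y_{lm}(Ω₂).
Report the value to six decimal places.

Term-by-term m-sum for l=3 (normalisation 4π/7 = 1.795196):
  m=-3: (-0.00797 + 0.00077j) × (0.39800 + 0.01456j) = -0.00318 + 0.00019j  (running Σ = -0.00318 + 0.00019j)
  m=-2: (-0.03130 + 0.06324j) × (0.17304 + 0.00422j) = -0.00568 + 0.01081j  (running Σ = -0.00887 + 0.01100j)
  m=-1: (0.16618 + 0.26767j) × (-0.26963 - 0.00329j) = -0.04393 - 0.07272j  (running Σ = -0.05279 - 0.06172j)
  m=0: (0.59028 + 0.00000j) × (-0.18563 + 0.00000j) = -0.10957 + 0.00000j  (running Σ = -0.16237 - 0.06172j)
  m=1: (-0.16618 + 0.26767j) × (0.26963 - 0.00329j) = -0.04393 + 0.07272j  (running Σ = -0.20629 + 0.01100j)
  m=2: (-0.03130 - 0.06324j) × (0.17304 - 0.00422j) = -0.00568 - 0.01081j  (running Σ = -0.21198 + 0.00019j)
  m=3: (0.00797 + 0.00077j) × (-0.39800 + 0.01456j) = -0.00318 - 0.00019j  (running Σ = -0.21516 - 0.00000j)
Total Σ_m = -0.21516 - 0.00000j. Multiply by 1.795196: -0.38625 - 0.00000j. P_3(cos γ) = -0.386251

-0.386251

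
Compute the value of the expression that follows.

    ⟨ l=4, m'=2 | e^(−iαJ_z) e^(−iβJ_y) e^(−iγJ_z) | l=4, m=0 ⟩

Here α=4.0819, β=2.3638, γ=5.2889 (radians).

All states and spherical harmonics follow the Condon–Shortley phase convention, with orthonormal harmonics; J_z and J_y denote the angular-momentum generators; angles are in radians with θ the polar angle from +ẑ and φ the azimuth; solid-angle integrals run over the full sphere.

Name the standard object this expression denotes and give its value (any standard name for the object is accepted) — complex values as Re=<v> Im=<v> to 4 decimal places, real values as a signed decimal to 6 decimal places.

This is a Wigner D-matrix element — the rotation-matrix element ⟨l m'| R(α,β,γ) |l m⟩ in the angular-momentum basis.
First d^4_{2,0}(β=2.3638), then the phase factors e^{-i(2)α} and e^{-i(0)γ}:
Half-angle: c=0.379167, s=0.925328. N=√(720·2·24·24)=910.735966
The bounds max(0,m−m')=0 and min(l+m,l−m')=2 give 3 terms
  k=0: (−1)^2·910.7360/(96)·0.3792^6·0.9253^2 = +0.024138
  k=1: (−1)^3·910.7360/(36)·0.3792^4·0.9253^4 = -0.383351
  k=2: (−1)^4·910.7360/(96)·0.3792^2·0.9253^6 = +0.856165
d^4_{2,0}(2.3638) = +0.024138 -0.383351 +0.856165 = +0.496952
Attach z-rotation phases: D = e^{-i(2)(4.0819)}·(+0.496952)·e^{-i(0)(5.2889)} = -0.151514-0.473292i

Wigner D-matrix element, Re=-0.1515 Im=-0.4733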